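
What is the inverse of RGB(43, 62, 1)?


Invert: (255-R, 255-G, 255-B)
R: 255-43 = 212
G: 255-62 = 193
B: 255-1 = 254
= RGB(212, 193, 254)


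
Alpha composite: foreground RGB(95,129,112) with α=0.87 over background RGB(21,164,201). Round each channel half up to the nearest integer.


C = α×F + (1-α)×B, with 1-α = 0.13
R: 0.87×95 + 0.13×21 = 82.65 + 2.73 = 85.38 → 85
G: 0.87×129 + 0.13×164 = 112.23 + 21.32 = 133.55 → 134
B: 0.87×112 + 0.13×201 = 97.44 + 26.13 = 123.57 → 124
= RGB(85, 134, 124)


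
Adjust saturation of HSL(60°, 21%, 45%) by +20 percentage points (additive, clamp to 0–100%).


Original S = 21%
Adjustment = +20 percentage points
New S = 21 + (20) = 41
Clamp to [0, 100] → 41
= HSL(60°, 41%, 45%)


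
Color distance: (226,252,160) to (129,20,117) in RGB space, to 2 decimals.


d = √[(R₁-R₂)² + (G₁-G₂)² + (B₁-B₂)²]
d = √[(226-129)² + (252-20)² + (160-117)²]
d = √[9409 + 53824 + 1849]
d = √65082
d ≈ 255.11


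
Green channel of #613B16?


Color: #613B16
R = 61 = 97
G = 3B = 59
B = 16 = 22
Green = 59


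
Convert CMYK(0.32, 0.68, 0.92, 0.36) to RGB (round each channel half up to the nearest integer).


R = 255 × (1-C) × (1-K) = 255 × 0.68 × 0.64 = 110.976 → 111
G = 255 × (1-M) × (1-K) = 255 × 0.32 × 0.64 = 52.224 → 52
B = 255 × (1-Y) × (1-K) = 255 × 0.08 × 0.64 = 13.056 → 13
= RGB(111, 52, 13)


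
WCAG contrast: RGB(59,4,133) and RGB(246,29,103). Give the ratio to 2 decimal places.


Linearize each sRGB channel c=v/255: c/12.92 if c ≤ 0.04045 else ((c+0.055)/1.055)^2.4
L = 0.2126×R_lin + 0.7152×G_lin + 0.0722×B_lin
Color 1 (59,4,133):
  R=59: 59/255≈0.2314 > 0.04045 → ((0.2314+0.055)/1.055)^2.4 ≈ 0.04374
  G=4: 4/255≈0.0157 ≤ 0.04045 → 0.0157/12.92 ≈ 0.00121
  B=133: 133/255≈0.5216 > 0.04045 → ((0.5216+0.055)/1.055)^2.4 ≈ 0.23455
  L1 = 0.2126×0.04374 + 0.7152×0.00121 + 0.0722×0.23455 ≈ 0.02710
Color 2 (246,29,103):
  R=246: 246/255≈0.9647 > 0.04045 → ((0.9647+0.055)/1.055)^2.4 ≈ 0.92158
  G=29: 29/255≈0.1137 > 0.04045 → ((0.1137+0.055)/1.055)^2.4 ≈ 0.01229
  B=103: 103/255≈0.4039 > 0.04045 → ((0.4039+0.055)/1.055)^2.4 ≈ 0.13563
  L2 = 0.2126×0.92158 + 0.7152×0.01229 + 0.0722×0.13563 ≈ 0.21451
Lighter = 0.21451, Darker = 0.02710
Ratio = (L_lighter + 0.05) / (L_darker + 0.05)
Ratio = (0.21451 + 0.05) / (0.02710 + 0.05) = 0.26451 / 0.07710 ≈ 3.4307
Ratio ≈ 3.43:1


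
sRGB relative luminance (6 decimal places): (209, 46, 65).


Linearize each channel (sRGB transfer function): c = v/255; c_lin = c/12.92 if c ≤ 0.04045, else ((c+0.055)/1.055)^2.4
  R: 209/255 ≈ 0.819608 > 0.04045 → ((0.819608+0.055)/1.055)^2.4 ≈ 0.637597
  G: 46/255 ≈ 0.180392 > 0.04045 → ((0.180392+0.055)/1.055)^2.4 ≈ 0.027321
  B: 65/255 ≈ 0.254902 > 0.04045 → ((0.254902+0.055)/1.055)^2.4 ≈ 0.052861
R_lin = 0.637597, G_lin = 0.027321, B_lin = 0.052861
L = 0.2126×R + 0.7152×G + 0.0722×B
L = 0.2126×0.637597 + 0.7152×0.027321 + 0.0722×0.052861
L ≈ 0.158910


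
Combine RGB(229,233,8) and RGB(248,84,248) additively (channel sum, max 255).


Additive: each channel = min(255, C₁+C₂)
R: 229+248 = 477 → 255
G: 233+84 = 317 → 255
B: 8+248 = 256 → 255
= RGB(255, 255, 255)


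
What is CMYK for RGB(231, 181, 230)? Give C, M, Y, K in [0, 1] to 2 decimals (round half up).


R'=231/255≈0.9059, G'=181/255≈0.7098, B'=230/255≈0.9020
K = 1 - max(R',G',B') = 1 - 231/255 = 24/255 = 0.09411… → 0.09
(1-R'-K)/(1-K) simplifies to (max-R)/max with max = 231:
C = (231-231)/231 = 0/231 = 0 → 0.00
M = (231-181)/231 = 50/231 = 0.21645… → 0.22
Y = (231-230)/231 = 1/231 = 0.00432… → 0.00
= CMYK(0.00, 0.22, 0.00, 0.09)


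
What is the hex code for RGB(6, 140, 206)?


R = 6 → 06 (hex)
G = 140 → 8C (hex)
B = 206 → CE (hex)
Hex = #068CCE


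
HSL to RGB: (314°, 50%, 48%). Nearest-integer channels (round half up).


H=314°, S=0.50, L=0.48
C = (1-|2L-1|)×S = (1-|-0.04|)×0.50 = 0.48
H' = H/60 = 314/60 ≈ 5.2333; X = C×(1-|H' mod 2 - 1|) = 0.368
m = L - C/2 = 0.48 - 0.24 = 0.24
Sector ⌊H'⌋ = 5 → (R',G',B') = (0.48, 0.0, 0.368)
RGB = ((R'+m)×255, (G'+m)×255, (B'+m)×255) = (183.6, 61.2, 155.04)
Round half up → RGB(184, 61, 155)


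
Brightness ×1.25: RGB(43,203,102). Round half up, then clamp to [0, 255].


Multiply each channel by 1.25, round half up, clamp to [0, 255]
R: 43×1.25 = 53.75 → round → 54
G: 203×1.25 = 253.75 → round → 254
B: 102×1.25 = 127.5 → round → 128
= RGB(54, 254, 128)


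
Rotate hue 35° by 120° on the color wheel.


New hue = (H + rotation) mod 360
New hue = (35 + 120) mod 360
= 155 mod 360
= 155°


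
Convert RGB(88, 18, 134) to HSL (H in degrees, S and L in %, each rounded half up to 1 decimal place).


Normalize: R'=88/255≈0.3451, G'=18/255≈0.0706, B'=134/255≈0.5255
Max=134/255, Min=18/255, Δ=Max-Min=116/255
L = (Max+Min)/2 = (134+18)/510 = 152/510 = 0.29803… → L = 29.8%
L ≤ 0.5 → S = Δ/(Max+Min) = 116/(134+18) = 116/152 = 0.76315… → S = 76.3%
(the 1/255 factors cancel in S and H, so raw channel differences can be used)
Max is B' → H = 60 × ((R-G)/Δ + 4) = 60 × ((88-18)/116 + 4)
  70/116 + 4 = 0.6034… + 4 = 4.6034…
  H = 60 × 4.6034… = 276.206…° → H = 276.2°
= HSL(276.2°, 76.3%, 29.8%)


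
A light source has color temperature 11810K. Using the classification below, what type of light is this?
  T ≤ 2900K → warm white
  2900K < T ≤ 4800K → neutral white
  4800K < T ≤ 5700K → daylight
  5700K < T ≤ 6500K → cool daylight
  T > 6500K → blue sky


Temperature: 11810K
11810K > 6500K → blue sky
Classification: blue sky


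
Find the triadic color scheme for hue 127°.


Triadic: equally spaced at 120° intervals
H1 = 127°
H2 = (127 + 120) mod 360 = 247°
H3 = (127 + 240) mod 360 = 7°
Triadic = 127°, 247°, 7°


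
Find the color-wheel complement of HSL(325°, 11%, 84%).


Complement = opposite side of color wheel = hue + 180°
H' = (325 + 180) mod 360 = 145°
S and L unchanged.
= HSL(145°, 11%, 84%)


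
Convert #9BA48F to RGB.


9B → 155 (R)
A4 → 164 (G)
8F → 143 (B)
= RGB(155, 164, 143)


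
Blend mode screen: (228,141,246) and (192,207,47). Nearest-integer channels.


Screen: C = 255 - (255-A)×(255-B)/255, rounded to nearest integer
R: 255 - (255-228)×(255-192)/255 = 255 - 1701/255 ≈ 255 - 6.671 = 248.329 → 248
G: 255 - (255-141)×(255-207)/255 = 255 - 5472/255 ≈ 255 - 21.459 = 233.541 → 234
B: 255 - (255-246)×(255-47)/255 = 255 - 1872/255 ≈ 255 - 7.341 = 247.659 → 248
= RGB(248, 234, 248)


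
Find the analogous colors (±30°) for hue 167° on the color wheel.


Base hue: 167°
Left analog: (167 - 30) mod 360 = 137°
Right analog: (167 + 30) mod 360 = 197°
Analogous hues = 137° and 197°


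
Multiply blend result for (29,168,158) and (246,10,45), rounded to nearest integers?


Multiply: C = A×B/255, rounded to nearest integer
R: 29×246/255 = 7134/255 ≈ 27.976 → 28
G: 168×10/255 = 1680/255 ≈ 6.588 → 7
B: 158×45/255 = 7110/255 ≈ 27.882 → 28
= RGB(28, 7, 28)


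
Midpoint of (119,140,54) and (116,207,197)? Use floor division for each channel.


Midpoint: each channel = ⌊(C₁+C₂)/2⌋
R: ⌊(119+116)/2⌋ = 117
G: ⌊(140+207)/2⌋ = 173
B: ⌊(54+197)/2⌋ = 125
= RGB(117, 173, 125)


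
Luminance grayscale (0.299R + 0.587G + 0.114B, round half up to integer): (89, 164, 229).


Gray = 0.299×R + 0.587×G + 0.114×B
Gray = 0.299×89 + 0.587×164 + 0.114×229
Gray = 26.611 + 96.268 + 26.106
Gray = 148.985 → round half up → 149
Gray = 149


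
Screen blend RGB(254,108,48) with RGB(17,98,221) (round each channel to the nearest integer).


Screen: C = 255 - (255-A)×(255-B)/255, rounded to nearest integer
R: 255 - (255-254)×(255-17)/255 = 255 - 238/255 ≈ 255 - 0.933 = 254.067 → 254
G: 255 - (255-108)×(255-98)/255 = 255 - 23079/255 ≈ 255 - 90.506 = 164.494 → 164
B: 255 - (255-48)×(255-221)/255 = 255 - 7038/255 ≈ 255 - 27.600 = 227.400 → 227
= RGB(254, 164, 227)


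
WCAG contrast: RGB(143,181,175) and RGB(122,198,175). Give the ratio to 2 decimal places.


Linearize each sRGB channel c=v/255: c/12.92 if c ≤ 0.04045 else ((c+0.055)/1.055)^2.4
L = 0.2126×R_lin + 0.7152×G_lin + 0.0722×B_lin
Color 1 (143,181,175):
  R=143: 143/255≈0.5608 > 0.04045 → ((0.5608+0.055)/1.055)^2.4 ≈ 0.27468
  G=181: 181/255≈0.7098 > 0.04045 → ((0.7098+0.055)/1.055)^2.4 ≈ 0.46208
  B=175: 175/255≈0.6863 > 0.04045 → ((0.6863+0.055)/1.055)^2.4 ≈ 0.42869
  L1 = 0.2126×0.27468 + 0.7152×0.46208 + 0.0722×0.42869 ≈ 0.41983
Color 2 (122,198,175):
  R=122: 122/255≈0.4784 > 0.04045 → ((0.4784+0.055)/1.055)^2.4 ≈ 0.19462
  G=198: 198/255≈0.7765 > 0.04045 → ((0.7765+0.055)/1.055)^2.4 ≈ 0.56471
  B=175: 175/255≈0.6863 > 0.04045 → ((0.6863+0.055)/1.055)^2.4 ≈ 0.42869
  L2 = 0.2126×0.19462 + 0.7152×0.56471 + 0.0722×0.42869 ≈ 0.47621
Lighter = 0.47621, Darker = 0.41983
Ratio = (L_lighter + 0.05) / (L_darker + 0.05)
Ratio = (0.47621 + 0.05) / (0.41983 + 0.05) = 0.52621 / 0.46983 ≈ 1.1200
Ratio ≈ 1.12:1


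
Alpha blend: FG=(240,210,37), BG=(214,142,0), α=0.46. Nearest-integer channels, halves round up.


C = α×F + (1-α)×B, with 1-α = 0.54
R: 0.46×240 + 0.54×214 = 110.40 + 115.56 = 225.96 → 226
G: 0.46×210 + 0.54×142 = 96.60 + 76.68 = 173.28 → 173
B: 0.46×37 + 0.54×0 = 17.02 + 0.00 = 17.02 → 17
= RGB(226, 173, 17)


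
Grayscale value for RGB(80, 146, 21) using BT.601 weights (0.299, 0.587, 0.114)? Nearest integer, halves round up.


Gray = 0.299×R + 0.587×G + 0.114×B
Gray = 0.299×80 + 0.587×146 + 0.114×21
Gray = 23.920 + 85.702 + 2.394
Gray = 112.016 → round half up → 112
Gray = 112


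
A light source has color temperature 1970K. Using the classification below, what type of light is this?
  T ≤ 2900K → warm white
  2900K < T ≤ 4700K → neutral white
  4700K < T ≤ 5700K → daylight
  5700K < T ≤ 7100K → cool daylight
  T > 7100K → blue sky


Temperature: 1970K
1970K ≤ 2900K → warm white
Classification: warm white


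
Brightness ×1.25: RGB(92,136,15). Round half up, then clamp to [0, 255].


Multiply each channel by 1.25, round half up, clamp to [0, 255]
R: 92×1.25 = 115
G: 136×1.25 = 170
B: 15×1.25 = 18.75 → round → 19
= RGB(115, 170, 19)


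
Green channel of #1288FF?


Color: #1288FF
R = 12 = 18
G = 88 = 136
B = FF = 255
Green = 136


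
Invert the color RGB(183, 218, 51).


Invert: (255-R, 255-G, 255-B)
R: 255-183 = 72
G: 255-218 = 37
B: 255-51 = 204
= RGB(72, 37, 204)


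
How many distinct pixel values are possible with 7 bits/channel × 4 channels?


Total bits = 7 bits/channel × 4 channels = 28 bits
Distinct pixel values = 2^28
= 268,435,456 pixel values


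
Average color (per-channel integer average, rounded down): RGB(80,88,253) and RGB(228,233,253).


Midpoint: each channel = ⌊(C₁+C₂)/2⌋
R: ⌊(80+228)/2⌋ = 154
G: ⌊(88+233)/2⌋ = 160
B: ⌊(253+253)/2⌋ = 253
= RGB(154, 160, 253)


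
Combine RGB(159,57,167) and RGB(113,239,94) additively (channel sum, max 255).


Additive: each channel = min(255, C₁+C₂)
R: 159+113 = 272 → 255
G: 57+239 = 296 → 255
B: 167+94 = 261 → 255
= RGB(255, 255, 255)


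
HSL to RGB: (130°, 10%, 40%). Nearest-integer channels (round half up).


H=130°, S=0.10, L=0.40
C = (1-|2L-1|)×S = (1-|-0.20|)×0.10 = 0.08
H' = H/60 = 130/60 ≈ 2.1667; X = C×(1-|H' mod 2 - 1|) ≈ 0.0133
m = L - C/2 = 0.40 - 0.04 = 0.36
Sector ⌊H'⌋ = 2 → (R',G',B') = (0.0, 0.08, ≈0.0133)
RGB = ((R'+m)×255, (G'+m)×255, (B'+m)×255) = (91.8, 112.2, 95.2)
Round half up → RGB(92, 112, 95)


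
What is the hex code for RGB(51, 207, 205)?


R = 51 → 33 (hex)
G = 207 → CF (hex)
B = 205 → CD (hex)
Hex = #33CFCD


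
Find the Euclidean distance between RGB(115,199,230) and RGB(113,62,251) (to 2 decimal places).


d = √[(R₁-R₂)² + (G₁-G₂)² + (B₁-B₂)²]
d = √[(115-113)² + (199-62)² + (230-251)²]
d = √[4 + 18769 + 441]
d = √19214
d ≈ 138.61


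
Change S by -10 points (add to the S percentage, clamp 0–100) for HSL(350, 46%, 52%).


Original S = 46%
Adjustment = -10 percentage points
New S = 46 + (-10) = 36
Clamp to [0, 100] → 36
= HSL(350°, 36%, 52%)


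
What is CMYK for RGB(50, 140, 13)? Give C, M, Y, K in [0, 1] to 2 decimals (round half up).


R'=50/255≈0.1961, G'=140/255≈0.5490, B'=13/255≈0.0510
K = 1 - max(R',G',B') = 1 - 140/255 = 115/255 = 0.45098… → 0.45
(1-R'-K)/(1-K) simplifies to (max-R)/max with max = 140:
C = (140-50)/140 = 90/140 = 0.64285… → 0.64
M = (140-140)/140 = 0/140 = 0 → 0.00
Y = (140-13)/140 = 127/140 = 0.90714… → 0.91
= CMYK(0.64, 0.00, 0.91, 0.45)


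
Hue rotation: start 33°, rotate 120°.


New hue = (H + rotation) mod 360
New hue = (33 + 120) mod 360
= 153 mod 360
= 153°


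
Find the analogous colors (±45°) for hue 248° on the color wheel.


Base hue: 248°
Left analog: (248 - 45) mod 360 = 203°
Right analog: (248 + 45) mod 360 = 293°
Analogous hues = 203° and 293°


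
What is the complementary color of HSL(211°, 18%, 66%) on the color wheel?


Complement = opposite side of color wheel = hue + 180°
H' = (211 + 180) mod 360 = 31°
S and L unchanged.
= HSL(31°, 18%, 66%)


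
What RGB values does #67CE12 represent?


67 → 103 (R)
CE → 206 (G)
12 → 18 (B)
= RGB(103, 206, 18)


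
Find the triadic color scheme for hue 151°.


Triadic: equally spaced at 120° intervals
H1 = 151°
H2 = (151 + 120) mod 360 = 271°
H3 = (151 + 240) mod 360 = 31°
Triadic = 151°, 271°, 31°


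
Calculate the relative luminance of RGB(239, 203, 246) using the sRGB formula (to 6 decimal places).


Linearize each channel (sRGB transfer function): c = v/255; c_lin = c/12.92 if c ≤ 0.04045, else ((c+0.055)/1.055)^2.4
  R: 239/255 ≈ 0.937255 > 0.04045 → ((0.937255+0.055)/1.055)^2.4 ≈ 0.863157
  G: 203/255 ≈ 0.796078 > 0.04045 → ((0.796078+0.055)/1.055)^2.4 ≈ 0.597202
  B: 246/255 ≈ 0.964706 > 0.04045 → ((0.964706+0.055)/1.055)^2.4 ≈ 0.921582
R_lin = 0.863157, G_lin = 0.597202, B_lin = 0.921582
L = 0.2126×R + 0.7152×G + 0.0722×B
L = 0.2126×0.863157 + 0.7152×0.597202 + 0.0722×0.921582
L ≈ 0.677164


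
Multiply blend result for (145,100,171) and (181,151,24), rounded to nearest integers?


Multiply: C = A×B/255, rounded to nearest integer
R: 145×181/255 = 26245/255 ≈ 102.922 → 103
G: 100×151/255 = 15100/255 ≈ 59.216 → 59
B: 171×24/255 = 4104/255 ≈ 16.094 → 16
= RGB(103, 59, 16)


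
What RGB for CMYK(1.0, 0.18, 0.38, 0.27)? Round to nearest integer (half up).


R = 255 × (1-C) × (1-K) = 255 × 0.00 × 0.73 = 0
G = 255 × (1-M) × (1-K) = 255 × 0.82 × 0.73 = 152.643 → 153
B = 255 × (1-Y) × (1-K) = 255 × 0.62 × 0.73 = 115.413 → 115
= RGB(0, 153, 115)


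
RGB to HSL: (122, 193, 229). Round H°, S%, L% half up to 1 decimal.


Normalize: R'=122/255≈0.4784, G'=193/255≈0.7569, B'=229/255≈0.8980
Max=229/255, Min=122/255, Δ=Max-Min=107/255
L = (Max+Min)/2 = (229+122)/510 = 351/510 = 0.68823… → L = 68.8%
L > 0.5 → S = Δ/(2-Max-Min) = 107/(510-229-122) = 107/159 = 0.67295… → S = 67.3%
(the 1/255 factors cancel in S and H, so raw channel differences can be used)
Max is B' → H = 60 × ((R-G)/Δ + 4) = 60 × ((122-193)/107 + 4)
  -71/107 + 4 = -0.6635… + 4 = 3.3364…
  H = 60 × 3.3364… = 200.186…° → H = 200.2°
= HSL(200.2°, 67.3%, 68.8%)


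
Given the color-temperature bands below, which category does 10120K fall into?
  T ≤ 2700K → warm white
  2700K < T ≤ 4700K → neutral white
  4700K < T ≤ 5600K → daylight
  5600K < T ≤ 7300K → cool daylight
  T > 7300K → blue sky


Temperature: 10120K
10120K > 7300K → blue sky
Classification: blue sky


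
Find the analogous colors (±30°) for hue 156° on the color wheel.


Base hue: 156°
Left analog: (156 - 30) mod 360 = 126°
Right analog: (156 + 30) mod 360 = 186°
Analogous hues = 126° and 186°


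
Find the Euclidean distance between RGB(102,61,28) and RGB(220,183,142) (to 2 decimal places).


d = √[(R₁-R₂)² + (G₁-G₂)² + (B₁-B₂)²]
d = √[(102-220)² + (61-183)² + (28-142)²]
d = √[13924 + 14884 + 12996]
d = √41804
d ≈ 204.46


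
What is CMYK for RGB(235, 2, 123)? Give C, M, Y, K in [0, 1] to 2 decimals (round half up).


R'=235/255≈0.9216, G'=2/255≈0.0078, B'=123/255≈0.4824
K = 1 - max(R',G',B') = 1 - 235/255 = 20/255 = 0.07843… → 0.08
(1-R'-K)/(1-K) simplifies to (max-R)/max with max = 235:
C = (235-235)/235 = 0/235 = 0 → 0.00
M = (235-2)/235 = 233/235 = 0.99148… → 0.99
Y = (235-123)/235 = 112/235 = 0.47659… → 0.48
= CMYK(0.00, 0.99, 0.48, 0.08)


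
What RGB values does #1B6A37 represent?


1B → 27 (R)
6A → 106 (G)
37 → 55 (B)
= RGB(27, 106, 55)


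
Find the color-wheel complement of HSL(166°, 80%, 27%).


Complement = opposite side of color wheel = hue + 180°
H' = (166 + 180) mod 360 = 346°
S and L unchanged.
= HSL(346°, 80%, 27%)


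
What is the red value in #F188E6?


Color: #F188E6
R = F1 = 241
G = 88 = 136
B = E6 = 230
Red = 241


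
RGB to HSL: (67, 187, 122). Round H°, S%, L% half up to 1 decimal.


Normalize: R'=67/255≈0.2627, G'=187/255≈0.7333, B'=122/255≈0.4784
Max=187/255, Min=67/255, Δ=Max-Min=120/255
L = (Max+Min)/2 = (187+67)/510 = 254/510 = 0.49803… → L = 49.8%
L ≤ 0.5 → S = Δ/(Max+Min) = 120/(187+67) = 120/254 = 0.47244… → S = 47.2%
(the 1/255 factors cancel in S and H, so raw channel differences can be used)
Max is G' → H = 60 × ((B-R)/Δ + 2) = 60 × ((122-67)/120 + 2)
  55/120 + 2 = 0.4583… + 2 = 2.4583…
  H = 60 × 2.4583… = 147.5° → H = 147.5°
= HSL(147.5°, 47.2%, 49.8%)


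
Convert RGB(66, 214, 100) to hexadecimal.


R = 66 → 42 (hex)
G = 214 → D6 (hex)
B = 100 → 64 (hex)
Hex = #42D664


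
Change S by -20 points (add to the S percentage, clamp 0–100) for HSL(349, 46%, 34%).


Original S = 46%
Adjustment = -20 percentage points
New S = 46 + (-20) = 26
Clamp to [0, 100] → 26
= HSL(349°, 26%, 34%)


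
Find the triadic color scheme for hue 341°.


Triadic: equally spaced at 120° intervals
H1 = 341°
H2 = (341 + 120) mod 360 = 101°
H3 = (341 + 240) mod 360 = 221°
Triadic = 341°, 101°, 221°


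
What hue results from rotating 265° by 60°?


New hue = (H + rotation) mod 360
New hue = (265 + 60) mod 360
= 325 mod 360
= 325°


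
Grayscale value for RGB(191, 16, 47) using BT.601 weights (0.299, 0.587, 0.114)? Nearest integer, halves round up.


Gray = 0.299×R + 0.587×G + 0.114×B
Gray = 0.299×191 + 0.587×16 + 0.114×47
Gray = 57.109 + 9.392 + 5.358
Gray = 71.859 → round half up → 72
Gray = 72


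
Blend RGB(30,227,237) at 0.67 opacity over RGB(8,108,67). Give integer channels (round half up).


C = α×F + (1-α)×B, with 1-α = 0.33
R: 0.67×30 + 0.33×8 = 20.10 + 2.64 = 22.74 → 23
G: 0.67×227 + 0.33×108 = 152.09 + 35.64 = 187.73 → 188
B: 0.67×237 + 0.33×67 = 158.79 + 22.11 = 180.90 → 181
= RGB(23, 188, 181)


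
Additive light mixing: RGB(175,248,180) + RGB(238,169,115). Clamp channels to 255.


Additive: each channel = min(255, C₁+C₂)
R: 175+238 = 413 → 255
G: 248+169 = 417 → 255
B: 180+115 = 295 → 255
= RGB(255, 255, 255)


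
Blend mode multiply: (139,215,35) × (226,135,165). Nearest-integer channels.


Multiply: C = A×B/255, rounded to nearest integer
R: 139×226/255 = 31414/255 ≈ 123.192 → 123
G: 215×135/255 = 29025/255 ≈ 113.824 → 114
B: 35×165/255 = 5775/255 ≈ 22.647 → 23
= RGB(123, 114, 23)


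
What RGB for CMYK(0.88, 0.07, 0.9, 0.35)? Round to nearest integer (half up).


R = 255 × (1-C) × (1-K) = 255 × 0.12 × 0.65 = 19.89 → 20
G = 255 × (1-M) × (1-K) = 255 × 0.93 × 0.65 = 154.1475 → 154
B = 255 × (1-Y) × (1-K) = 255 × 0.10 × 0.65 = 16.575 → 17
= RGB(20, 154, 17)


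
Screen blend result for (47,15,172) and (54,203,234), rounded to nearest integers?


Screen: C = 255 - (255-A)×(255-B)/255, rounded to nearest integer
R: 255 - (255-47)×(255-54)/255 = 255 - 41808/255 ≈ 255 - 163.953 = 91.047 → 91
G: 255 - (255-15)×(255-203)/255 = 255 - 12480/255 ≈ 255 - 48.941 = 206.059 → 206
B: 255 - (255-172)×(255-234)/255 = 255 - 1743/255 ≈ 255 - 6.835 = 248.165 → 248
= RGB(91, 206, 248)


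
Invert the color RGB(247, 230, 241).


Invert: (255-R, 255-G, 255-B)
R: 255-247 = 8
G: 255-230 = 25
B: 255-241 = 14
= RGB(8, 25, 14)


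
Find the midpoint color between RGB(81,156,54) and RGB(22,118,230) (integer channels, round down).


Midpoint: each channel = ⌊(C₁+C₂)/2⌋
R: ⌊(81+22)/2⌋ = 51
G: ⌊(156+118)/2⌋ = 137
B: ⌊(54+230)/2⌋ = 142
= RGB(51, 137, 142)


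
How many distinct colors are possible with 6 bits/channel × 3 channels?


Total bits = 6 bits/channel × 3 channels = 18 bits
Distinct colors = 2^18
= 262,144 colors


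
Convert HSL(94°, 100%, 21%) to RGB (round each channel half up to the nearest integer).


H=94°, S=1.00, L=0.21
C = (1-|2L-1|)×S = (1-|-0.58|)×1.00 = 0.42
H' = H/60 = 94/60 ≈ 1.5667; X = C×(1-|H' mod 2 - 1|) = 0.182
m = L - C/2 = 0.21 - 0.21 = 0
Sector ⌊H'⌋ = 1 → (R',G',B') = (0.182, 0.42, 0.0)
RGB = ((R'+m)×255, (G'+m)×255, (B'+m)×255) = (46.41, 107.1, 0.0)
Round half up → RGB(46, 107, 0)


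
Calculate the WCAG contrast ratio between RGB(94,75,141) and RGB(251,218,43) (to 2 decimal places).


Linearize each sRGB channel c=v/255: c/12.92 if c ≤ 0.04045 else ((c+0.055)/1.055)^2.4
L = 0.2126×R_lin + 0.7152×G_lin + 0.0722×B_lin
Color 1 (94,75,141):
  R=94: 94/255≈0.3686 > 0.04045 → ((0.3686+0.055)/1.055)^2.4 ≈ 0.11193
  G=75: 75/255≈0.2941 > 0.04045 → ((0.2941+0.055)/1.055)^2.4 ≈ 0.07036
  B=141: 141/255≈0.5529 > 0.04045 → ((0.5529+0.055)/1.055)^2.4 ≈ 0.26636
  L1 = 0.2126×0.11193 + 0.7152×0.07036 + 0.0722×0.26636 ≈ 0.09335
Color 2 (251,218,43):
  R=251: 251/255≈0.9843 > 0.04045 → ((0.9843+0.055)/1.055)^2.4 ≈ 0.96469
  G=218: 218/255≈0.8549 > 0.04045 → ((0.8549+0.055)/1.055)^2.4 ≈ 0.70110
  B=43: 43/255≈0.1686 > 0.04045 → ((0.1686+0.055)/1.055)^2.4 ≈ 0.02416
  L2 = 0.2126×0.96469 + 0.7152×0.70110 + 0.0722×0.02416 ≈ 0.70826
Lighter = 0.70826, Darker = 0.09335
Ratio = (L_lighter + 0.05) / (L_darker + 0.05)
Ratio = (0.70826 + 0.05) / (0.09335 + 0.05) = 0.75826 / 0.14335 ≈ 5.2896
Ratio ≈ 5.29:1


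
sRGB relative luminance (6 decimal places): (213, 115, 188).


Linearize each channel (sRGB transfer function): c = v/255; c_lin = c/12.92 if c ≤ 0.04045, else ((c+0.055)/1.055)^2.4
  R: 213/255 ≈ 0.835294 > 0.04045 → ((0.835294+0.055)/1.055)^2.4 ≈ 0.665387
  G: 115/255 ≈ 0.450980 > 0.04045 → ((0.450980+0.055)/1.055)^2.4 ≈ 0.171441
  B: 188/255 ≈ 0.737255 > 0.04045 → ((0.737255+0.055)/1.055)^2.4 ≈ 0.502886
R_lin = 0.665387, G_lin = 0.171441, B_lin = 0.502886
L = 0.2126×R + 0.7152×G + 0.0722×B
L = 0.2126×0.665387 + 0.7152×0.171441 + 0.0722×0.502886
L ≈ 0.300384


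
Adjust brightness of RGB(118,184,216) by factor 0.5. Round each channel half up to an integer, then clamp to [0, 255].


Multiply each channel by 0.5, round half up, clamp to [0, 255]
R: 118×0.5 = 59
G: 184×0.5 = 92
B: 216×0.5 = 108
= RGB(59, 92, 108)


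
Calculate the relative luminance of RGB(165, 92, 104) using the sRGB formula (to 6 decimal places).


Linearize each channel (sRGB transfer function): c = v/255; c_lin = c/12.92 if c ≤ 0.04045, else ((c+0.055)/1.055)^2.4
  R: 165/255 ≈ 0.647059 > 0.04045 → ((0.647059+0.055)/1.055)^2.4 ≈ 0.376262
  G: 92/255 ≈ 0.360784 > 0.04045 → ((0.360784+0.055)/1.055)^2.4 ≈ 0.107023
  B: 104/255 ≈ 0.407843 > 0.04045 → ((0.407843+0.055)/1.055)^2.4 ≈ 0.138432
R_lin = 0.376262, G_lin = 0.107023, B_lin = 0.138432
L = 0.2126×R + 0.7152×G + 0.0722×B
L = 0.2126×0.376262 + 0.7152×0.107023 + 0.0722×0.138432
L ≈ 0.166531


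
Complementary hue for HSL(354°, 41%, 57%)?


Complement = opposite side of color wheel = hue + 180°
H' = (354 + 180) mod 360 = 174°
S and L unchanged.
= HSL(174°, 41%, 57%)


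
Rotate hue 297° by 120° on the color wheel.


New hue = (H + rotation) mod 360
New hue = (297 + 120) mod 360
= 417 mod 360
= 57°


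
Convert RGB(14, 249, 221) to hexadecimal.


R = 14 → 0E (hex)
G = 249 → F9 (hex)
B = 221 → DD (hex)
Hex = #0EF9DD


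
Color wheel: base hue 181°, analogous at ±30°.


Base hue: 181°
Left analog: (181 - 30) mod 360 = 151°
Right analog: (181 + 30) mod 360 = 211°
Analogous hues = 151° and 211°


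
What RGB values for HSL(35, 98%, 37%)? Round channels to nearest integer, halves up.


H=35°, S=0.98, L=0.37
C = (1-|2L-1|)×S = (1-|-0.26|)×0.98 = 0.7252
H' = H/60 = 35/60 ≈ 0.5833; X = C×(1-|H' mod 2 - 1|) ≈ 0.4230
m = L - C/2 = 0.37 - 0.3626 = 0.0074
Sector ⌊H'⌋ = 0 → (R',G',B') = (0.7252, ≈0.4230, 0.0)
RGB = ((R'+m)×255, (G'+m)×255, (B'+m)×255) = (186.813, 109.7605, 1.887)
Round half up → RGB(187, 110, 2)


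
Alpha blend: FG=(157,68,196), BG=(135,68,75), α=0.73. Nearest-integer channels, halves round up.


C = α×F + (1-α)×B, with 1-α = 0.27
R: 0.73×157 + 0.27×135 = 114.61 + 36.45 = 151.06 → 151
G: 0.73×68 + 0.27×68 = 49.64 + 18.36 = 68.00 → 68
B: 0.73×196 + 0.27×75 = 143.08 + 20.25 = 163.33 → 163
= RGB(151, 68, 163)


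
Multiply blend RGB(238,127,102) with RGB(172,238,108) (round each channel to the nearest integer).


Multiply: C = A×B/255, rounded to nearest integer
R: 238×172/255 = 40936/255 ≈ 160.533 → 161
G: 127×238/255 = 30226/255 ≈ 118.533 → 119
B: 102×108/255 = 11016/255 ≈ 43.200 → 43
= RGB(161, 119, 43)


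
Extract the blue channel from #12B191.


Color: #12B191
R = 12 = 18
G = B1 = 177
B = 91 = 145
Blue = 145


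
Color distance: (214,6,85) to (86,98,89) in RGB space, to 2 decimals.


d = √[(R₁-R₂)² + (G₁-G₂)² + (B₁-B₂)²]
d = √[(214-86)² + (6-98)² + (85-89)²]
d = √[16384 + 8464 + 16]
d = √24864
d ≈ 157.68


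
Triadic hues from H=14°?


Triadic: equally spaced at 120° intervals
H1 = 14°
H2 = (14 + 120) mod 360 = 134°
H3 = (14 + 240) mod 360 = 254°
Triadic = 14°, 134°, 254°


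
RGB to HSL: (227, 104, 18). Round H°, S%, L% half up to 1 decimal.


Normalize: R'=227/255≈0.8902, G'=104/255≈0.4078, B'=18/255≈0.0706
Max=227/255, Min=18/255, Δ=Max-Min=209/255
L = (Max+Min)/2 = (227+18)/510 = 245/510 = 0.48039… → L = 48.0%
L ≤ 0.5 → S = Δ/(Max+Min) = 209/(227+18) = 209/245 = 0.85306… → S = 85.3%
(the 1/255 factors cancel in S and H, so raw channel differences can be used)
Max is R' → H = 60 × (((G-B)/Δ) mod 6) = 60 × (((104-18)/209) mod 6)
  86/209 = 0.4114…
  H = 60 × 0.4114… = 24.688…° → H = 24.7°
= HSL(24.7°, 85.3%, 48.0%)


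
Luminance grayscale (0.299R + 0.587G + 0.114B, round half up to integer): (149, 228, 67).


Gray = 0.299×R + 0.587×G + 0.114×B
Gray = 0.299×149 + 0.587×228 + 0.114×67
Gray = 44.551 + 133.836 + 7.638
Gray = 186.025 → round half up → 186
Gray = 186


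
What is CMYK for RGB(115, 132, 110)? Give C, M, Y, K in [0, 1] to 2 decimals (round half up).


R'=115/255≈0.4510, G'=132/255≈0.5176, B'=110/255≈0.4314
K = 1 - max(R',G',B') = 1 - 132/255 = 123/255 = 0.48235… → 0.48
(1-R'-K)/(1-K) simplifies to (max-R)/max with max = 132:
C = (132-115)/132 = 17/132 = 0.12878… → 0.13
M = (132-132)/132 = 0/132 = 0 → 0.00
Y = (132-110)/132 = 22/132 = 0.16666… → 0.17
= CMYK(0.13, 0.00, 0.17, 0.48)


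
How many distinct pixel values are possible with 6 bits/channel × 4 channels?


Total bits = 6 bits/channel × 4 channels = 24 bits
Distinct pixel values = 2^24
= 16,777,216 pixel values


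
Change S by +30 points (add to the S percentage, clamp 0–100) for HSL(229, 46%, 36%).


Original S = 46%
Adjustment = +30 percentage points
New S = 46 + (30) = 76
Clamp to [0, 100] → 76
= HSL(229°, 76%, 36%)


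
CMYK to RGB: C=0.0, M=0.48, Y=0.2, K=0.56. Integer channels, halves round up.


R = 255 × (1-C) × (1-K) = 255 × 1.00 × 0.44 = 112.2 → 112
G = 255 × (1-M) × (1-K) = 255 × 0.52 × 0.44 = 58.344 → 58
B = 255 × (1-Y) × (1-K) = 255 × 0.80 × 0.44 = 89.76 → 90
= RGB(112, 58, 90)


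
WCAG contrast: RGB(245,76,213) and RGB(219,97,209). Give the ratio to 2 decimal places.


Linearize each sRGB channel c=v/255: c/12.92 if c ≤ 0.04045 else ((c+0.055)/1.055)^2.4
L = 0.2126×R_lin + 0.7152×G_lin + 0.0722×B_lin
Color 1 (245,76,213):
  R=245: 245/255≈0.9608 > 0.04045 → ((0.9608+0.055)/1.055)^2.4 ≈ 0.91310
  G=76: 76/255≈0.2980 > 0.04045 → ((0.2980+0.055)/1.055)^2.4 ≈ 0.07227
  B=213: 213/255≈0.8353 > 0.04045 → ((0.8353+0.055)/1.055)^2.4 ≈ 0.66539
  L1 = 0.2126×0.91310 + 0.7152×0.07227 + 0.0722×0.66539 ≈ 0.29385
Color 2 (219,97,209):
  R=219: 219/255≈0.8588 > 0.04045 → ((0.8588+0.055)/1.055)^2.4 ≈ 0.70838
  G=97: 97/255≈0.3804 > 0.04045 → ((0.3804+0.055)/1.055)^2.4 ≈ 0.11954
  B=209: 209/255≈0.8196 > 0.04045 → ((0.8196+0.055)/1.055)^2.4 ≈ 0.63760
  L2 = 0.2126×0.70838 + 0.7152×0.11954 + 0.0722×0.63760 ≈ 0.28213
Lighter = 0.29385, Darker = 0.28213
Ratio = (L_lighter + 0.05) / (L_darker + 0.05)
Ratio = (0.29385 + 0.05) / (0.28213 + 0.05) = 0.34385 / 0.33213 ≈ 1.0353
Ratio ≈ 1.04:1


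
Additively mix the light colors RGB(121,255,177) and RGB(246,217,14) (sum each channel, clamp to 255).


Additive: each channel = min(255, C₁+C₂)
R: 121+246 = 367 → 255
G: 255+217 = 472 → 255
B: 177+14 = 191 → 191
= RGB(255, 255, 191)


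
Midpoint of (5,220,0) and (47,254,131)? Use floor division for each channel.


Midpoint: each channel = ⌊(C₁+C₂)/2⌋
R: ⌊(5+47)/2⌋ = 26
G: ⌊(220+254)/2⌋ = 237
B: ⌊(0+131)/2⌋ = 65
= RGB(26, 237, 65)


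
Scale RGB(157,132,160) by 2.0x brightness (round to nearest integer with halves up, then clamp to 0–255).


Multiply each channel by 2.0, round half up, clamp to [0, 255]
R: 157×2.0 = 314 → clamp → 255
G: 132×2.0 = 264 → clamp → 255
B: 160×2.0 = 320 → clamp → 255
= RGB(255, 255, 255)


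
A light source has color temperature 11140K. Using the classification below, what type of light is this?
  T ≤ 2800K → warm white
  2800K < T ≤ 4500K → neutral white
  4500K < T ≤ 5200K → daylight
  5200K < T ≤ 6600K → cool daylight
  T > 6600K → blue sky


Temperature: 11140K
11140K > 6600K → blue sky
Classification: blue sky


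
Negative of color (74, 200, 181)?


Invert: (255-R, 255-G, 255-B)
R: 255-74 = 181
G: 255-200 = 55
B: 255-181 = 74
= RGB(181, 55, 74)


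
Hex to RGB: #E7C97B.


E7 → 231 (R)
C9 → 201 (G)
7B → 123 (B)
= RGB(231, 201, 123)


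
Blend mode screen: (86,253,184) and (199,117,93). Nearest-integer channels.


Screen: C = 255 - (255-A)×(255-B)/255, rounded to nearest integer
R: 255 - (255-86)×(255-199)/255 = 255 - 9464/255 ≈ 255 - 37.114 = 217.886 → 218
G: 255 - (255-253)×(255-117)/255 = 255 - 276/255 ≈ 255 - 1.082 = 253.918 → 254
B: 255 - (255-184)×(255-93)/255 = 255 - 11502/255 ≈ 255 - 45.106 = 209.894 → 210
= RGB(218, 254, 210)


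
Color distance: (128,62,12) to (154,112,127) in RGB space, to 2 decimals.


d = √[(R₁-R₂)² + (G₁-G₂)² + (B₁-B₂)²]
d = √[(128-154)² + (62-112)² + (12-127)²]
d = √[676 + 2500 + 13225]
d = √16401
d ≈ 128.07


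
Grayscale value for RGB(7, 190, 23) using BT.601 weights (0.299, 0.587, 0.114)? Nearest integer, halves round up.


Gray = 0.299×R + 0.587×G + 0.114×B
Gray = 0.299×7 + 0.587×190 + 0.114×23
Gray = 2.093 + 111.530 + 2.622
Gray = 116.245 → round half up → 116
Gray = 116


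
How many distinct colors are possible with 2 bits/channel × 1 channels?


Total bits = 2 bits/channel × 1 channels = 2 bits
Distinct colors = 2^2
= 4 colors


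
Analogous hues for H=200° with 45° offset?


Base hue: 200°
Left analog: (200 - 45) mod 360 = 155°
Right analog: (200 + 45) mod 360 = 245°
Analogous hues = 155° and 245°


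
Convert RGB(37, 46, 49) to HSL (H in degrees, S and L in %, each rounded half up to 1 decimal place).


Normalize: R'=37/255≈0.1451, G'=46/255≈0.1804, B'=49/255≈0.1922
Max=49/255, Min=37/255, Δ=Max-Min=12/255
L = (Max+Min)/2 = (49+37)/510 = 86/510 = 0.16862… → L = 16.9%
L ≤ 0.5 → S = Δ/(Max+Min) = 12/(49+37) = 12/86 = 0.13953… → S = 14.0%
(the 1/255 factors cancel in S and H, so raw channel differences can be used)
Max is B' → H = 60 × ((R-G)/Δ + 4) = 60 × ((37-46)/12 + 4)
  -9/12 + 4 = -0.75 + 4 = 3.25
  H = 60 × 3.25 = 195° → H = 195.0°
= HSL(195.0°, 14.0%, 16.9%)


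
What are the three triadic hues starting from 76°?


Triadic: equally spaced at 120° intervals
H1 = 76°
H2 = (76 + 120) mod 360 = 196°
H3 = (76 + 240) mod 360 = 316°
Triadic = 76°, 196°, 316°


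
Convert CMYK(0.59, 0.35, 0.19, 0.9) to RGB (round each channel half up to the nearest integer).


R = 255 × (1-C) × (1-K) = 255 × 0.41 × 0.10 = 10.455 → 10
G = 255 × (1-M) × (1-K) = 255 × 0.65 × 0.10 = 16.575 → 17
B = 255 × (1-Y) × (1-K) = 255 × 0.81 × 0.10 = 20.655 → 21
= RGB(10, 17, 21)


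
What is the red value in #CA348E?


Color: #CA348E
R = CA = 202
G = 34 = 52
B = 8E = 142
Red = 202


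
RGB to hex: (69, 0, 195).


R = 69 → 45 (hex)
G = 0 → 00 (hex)
B = 195 → C3 (hex)
Hex = #4500C3


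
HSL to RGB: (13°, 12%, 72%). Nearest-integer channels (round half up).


H=13°, S=0.12, L=0.72
C = (1-|2L-1|)×S = (1-|0.44|)×0.12 = 0.0672
H' = H/60 = 13/60 ≈ 0.2167; X = C×(1-|H' mod 2 - 1|) = 0.01456
m = L - C/2 = 0.72 - 0.0336 = 0.6864
Sector ⌊H'⌋ = 0 → (R',G',B') = (0.0672, 0.01456, 0.0)
RGB = ((R'+m)×255, (G'+m)×255, (B'+m)×255) = (192.168, 178.7448, 175.032)
Round half up → RGB(192, 179, 175)


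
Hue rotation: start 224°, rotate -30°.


New hue = (H + rotation) mod 360
New hue = (224 -30) mod 360
= 194 mod 360
= 194°


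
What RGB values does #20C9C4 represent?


20 → 32 (R)
C9 → 201 (G)
C4 → 196 (B)
= RGB(32, 201, 196)


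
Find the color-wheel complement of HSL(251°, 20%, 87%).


Complement = opposite side of color wheel = hue + 180°
H' = (251 + 180) mod 360 = 71°
S and L unchanged.
= HSL(71°, 20%, 87%)


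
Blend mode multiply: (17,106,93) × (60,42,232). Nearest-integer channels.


Multiply: C = A×B/255, rounded to nearest integer
R: 17×60/255 = 1020/255 ≈ 4.000 → 4
G: 106×42/255 = 4452/255 ≈ 17.459 → 17
B: 93×232/255 = 21576/255 ≈ 84.612 → 85
= RGB(4, 17, 85)


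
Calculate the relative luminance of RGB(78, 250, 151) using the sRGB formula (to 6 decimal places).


Linearize each channel (sRGB transfer function): c = v/255; c_lin = c/12.92 if c ≤ 0.04045, else ((c+0.055)/1.055)^2.4
  R: 78/255 ≈ 0.305882 > 0.04045 → ((0.305882+0.055)/1.055)^2.4 ≈ 0.076185
  G: 250/255 ≈ 0.980392 > 0.04045 → ((0.980392+0.055)/1.055)^2.4 ≈ 0.955973
  B: 151/255 ≈ 0.592157 > 0.04045 → ((0.592157+0.055)/1.055)^2.4 ≈ 0.309469
R_lin = 0.076185, G_lin = 0.955973, B_lin = 0.309469
L = 0.2126×R + 0.7152×G + 0.0722×B
L = 0.2126×0.076185 + 0.7152×0.955973 + 0.0722×0.309469
L ≈ 0.722253


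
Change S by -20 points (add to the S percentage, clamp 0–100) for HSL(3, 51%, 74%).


Original S = 51%
Adjustment = -20 percentage points
New S = 51 + (-20) = 31
Clamp to [0, 100] → 31
= HSL(3°, 31%, 74%)


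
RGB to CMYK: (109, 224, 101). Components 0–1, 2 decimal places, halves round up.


R'=109/255≈0.4275, G'=224/255≈0.8784, B'=101/255≈0.3961
K = 1 - max(R',G',B') = 1 - 224/255 = 31/255 = 0.12156… → 0.12
(1-R'-K)/(1-K) simplifies to (max-R)/max with max = 224:
C = (224-109)/224 = 115/224 = 0.51339… → 0.51
M = (224-224)/224 = 0/224 = 0 → 0.00
Y = (224-101)/224 = 123/224 = 0.54910… → 0.55
= CMYK(0.51, 0.00, 0.55, 0.12)


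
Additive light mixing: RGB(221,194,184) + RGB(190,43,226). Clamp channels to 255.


Additive: each channel = min(255, C₁+C₂)
R: 221+190 = 411 → 255
G: 194+43 = 237 → 237
B: 184+226 = 410 → 255
= RGB(255, 237, 255)


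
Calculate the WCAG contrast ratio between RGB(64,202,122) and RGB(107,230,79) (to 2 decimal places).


Linearize each sRGB channel c=v/255: c/12.92 if c ≤ 0.04045 else ((c+0.055)/1.055)^2.4
L = 0.2126×R_lin + 0.7152×G_lin + 0.0722×B_lin
Color 1 (64,202,122):
  R=64: 64/255≈0.2510 > 0.04045 → ((0.2510+0.055)/1.055)^2.4 ≈ 0.05127
  G=202: 202/255≈0.7922 > 0.04045 → ((0.7922+0.055)/1.055)^2.4 ≈ 0.59062
  B=122: 122/255≈0.4784 > 0.04045 → ((0.4784+0.055)/1.055)^2.4 ≈ 0.19462
  L1 = 0.2126×0.05127 + 0.7152×0.59062 + 0.0722×0.19462 ≈ 0.44736
Color 2 (107,230,79):
  R=107: 107/255≈0.4196 > 0.04045 → ((0.4196+0.055)/1.055)^2.4 ≈ 0.14703
  G=230: 230/255≈0.9020 > 0.04045 → ((0.9020+0.055)/1.055)^2.4 ≈ 0.79130
  B=79: 79/255≈0.3098 > 0.04045 → ((0.3098+0.055)/1.055)^2.4 ≈ 0.07819
  L2 = 0.2126×0.14703 + 0.7152×0.79130 + 0.0722×0.07819 ≈ 0.60284
Lighter = 0.60284, Darker = 0.44736
Ratio = (L_lighter + 0.05) / (L_darker + 0.05)
Ratio = (0.60284 + 0.05) / (0.44736 + 0.05) = 0.65284 / 0.49736 ≈ 1.3126
Ratio ≈ 1.31:1


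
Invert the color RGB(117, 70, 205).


Invert: (255-R, 255-G, 255-B)
R: 255-117 = 138
G: 255-70 = 185
B: 255-205 = 50
= RGB(138, 185, 50)


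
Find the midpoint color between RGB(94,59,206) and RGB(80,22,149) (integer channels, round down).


Midpoint: each channel = ⌊(C₁+C₂)/2⌋
R: ⌊(94+80)/2⌋ = 87
G: ⌊(59+22)/2⌋ = 40
B: ⌊(206+149)/2⌋ = 177
= RGB(87, 40, 177)


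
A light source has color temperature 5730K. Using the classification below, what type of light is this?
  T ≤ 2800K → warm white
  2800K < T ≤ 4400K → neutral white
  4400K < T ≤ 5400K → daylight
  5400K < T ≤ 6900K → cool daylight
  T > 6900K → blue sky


Temperature: 5730K
5400K < 5730K ≤ 6900K → cool daylight
Classification: cool daylight


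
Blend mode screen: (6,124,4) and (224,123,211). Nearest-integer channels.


Screen: C = 255 - (255-A)×(255-B)/255, rounded to nearest integer
R: 255 - (255-6)×(255-224)/255 = 255 - 7719/255 ≈ 255 - 30.271 = 224.729 → 225
G: 255 - (255-124)×(255-123)/255 = 255 - 17292/255 ≈ 255 - 67.812 = 187.188 → 187
B: 255 - (255-4)×(255-211)/255 = 255 - 11044/255 ≈ 255 - 43.310 = 211.690 → 212
= RGB(225, 187, 212)


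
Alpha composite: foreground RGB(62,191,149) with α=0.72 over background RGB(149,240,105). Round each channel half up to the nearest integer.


C = α×F + (1-α)×B, with 1-α = 0.28
R: 0.72×62 + 0.28×149 = 44.64 + 41.72 = 86.36 → 86
G: 0.72×191 + 0.28×240 = 137.52 + 67.20 = 204.72 → 205
B: 0.72×149 + 0.28×105 = 107.28 + 29.40 = 136.68 → 137
= RGB(86, 205, 137)


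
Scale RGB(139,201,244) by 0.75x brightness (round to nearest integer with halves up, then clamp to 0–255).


Multiply each channel by 0.75, round half up, clamp to [0, 255]
R: 139×0.75 = 104.25 → round → 104
G: 201×0.75 = 150.75 → round → 151
B: 244×0.75 = 183
= RGB(104, 151, 183)


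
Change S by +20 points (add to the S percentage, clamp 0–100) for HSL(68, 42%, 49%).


Original S = 42%
Adjustment = +20 percentage points
New S = 42 + (20) = 62
Clamp to [0, 100] → 62
= HSL(68°, 62%, 49%)


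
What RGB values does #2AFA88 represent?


2A → 42 (R)
FA → 250 (G)
88 → 136 (B)
= RGB(42, 250, 136)


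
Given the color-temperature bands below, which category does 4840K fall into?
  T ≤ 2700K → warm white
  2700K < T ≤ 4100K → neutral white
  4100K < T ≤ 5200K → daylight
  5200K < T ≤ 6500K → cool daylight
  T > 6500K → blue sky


Temperature: 4840K
4100K < 4840K ≤ 5200K → daylight
Classification: daylight
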